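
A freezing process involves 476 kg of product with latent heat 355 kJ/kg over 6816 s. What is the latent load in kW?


Q_lat = m * h_fg / t
Q_lat = 476 * 355 / 6816
Q_lat = 24.79 kW

24.79


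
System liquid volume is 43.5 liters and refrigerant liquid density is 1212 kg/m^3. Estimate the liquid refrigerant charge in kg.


Charge = V * rho / 1000
Charge = 43.5 * 1212 / 1000
Charge = 52.72 kg

52.72


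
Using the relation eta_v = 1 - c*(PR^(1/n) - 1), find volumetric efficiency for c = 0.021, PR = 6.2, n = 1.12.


PR^(1/n) = 6.2^(1/1.12) = 5.09908886
eta_v = 1 - 0.021 * (5.09908886 - 1)
eta_v = 0.9139

0.9139


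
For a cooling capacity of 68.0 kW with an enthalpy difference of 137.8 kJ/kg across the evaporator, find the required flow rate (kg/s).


m_dot = Q / dh
m_dot = 68.0 / 137.8
m_dot = 0.4935 kg/s

0.4935


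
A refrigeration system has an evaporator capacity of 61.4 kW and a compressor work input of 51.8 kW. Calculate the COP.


COP = Q_evap / W
COP = 61.4 / 51.8
COP = 1.185

1.185


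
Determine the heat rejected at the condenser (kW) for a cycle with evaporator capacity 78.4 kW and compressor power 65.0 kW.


Q_cond = Q_evap + W
Q_cond = 78.4 + 65.0
Q_cond = 143.4 kW

143.4


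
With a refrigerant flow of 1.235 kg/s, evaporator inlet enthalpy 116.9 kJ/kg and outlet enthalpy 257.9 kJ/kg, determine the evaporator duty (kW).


dh = 257.9 - 116.9 = 141.0 kJ/kg
Q_evap = m_dot * dh = 1.235 * 141.0
Q_evap = 174.14 kW

174.14


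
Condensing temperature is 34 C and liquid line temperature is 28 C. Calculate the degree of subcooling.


Subcooling = T_cond - T_liquid
Subcooling = 34 - 28
Subcooling = 6 K

6


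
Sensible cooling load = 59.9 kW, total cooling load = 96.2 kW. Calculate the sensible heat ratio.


SHR = Q_sensible / Q_total
SHR = 59.9 / 96.2
SHR = 0.623

0.623


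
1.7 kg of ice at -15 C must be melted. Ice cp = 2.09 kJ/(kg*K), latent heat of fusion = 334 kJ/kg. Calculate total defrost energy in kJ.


Sensible heat = cp * dT = 2.09 * 15 = 31.35 kJ/kg
Total per kg = 31.35 + 334 = 365.35 kJ/kg
Q = m * total = 1.7 * 365.35
Q = 621.1 kJ

621.1


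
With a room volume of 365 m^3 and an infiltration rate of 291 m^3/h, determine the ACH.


ACH = flow / volume
ACH = 291 / 365
ACH = 0.797

0.797


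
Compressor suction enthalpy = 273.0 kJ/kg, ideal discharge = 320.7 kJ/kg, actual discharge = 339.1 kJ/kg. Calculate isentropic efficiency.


dh_ideal = 320.7 - 273.0 = 47.7 kJ/kg
dh_actual = 339.1 - 273.0 = 66.1 kJ/kg
eta_s = dh_ideal / dh_actual = 47.7 / 66.1
eta_s = 0.7216

0.7216


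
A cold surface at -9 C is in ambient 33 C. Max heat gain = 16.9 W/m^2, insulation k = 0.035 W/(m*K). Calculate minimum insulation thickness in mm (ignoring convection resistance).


dT = 33 - (-9) = 42 K
thickness = k * dT / q_max * 1000
thickness = 0.035 * 42 / 16.9 * 1000
thickness = 87.0 mm

87.0


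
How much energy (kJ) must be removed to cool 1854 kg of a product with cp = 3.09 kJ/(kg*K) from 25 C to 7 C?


dT = 25 - (7) = 18 K
Q = m * cp * dT = 1854 * 3.09 * 18
Q = 103119 kJ

103119


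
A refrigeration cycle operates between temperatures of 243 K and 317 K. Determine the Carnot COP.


dT = 317 - 243 = 74 K
COP_carnot = T_cold / dT = 243 / 74
COP_carnot = 3.284

3.284


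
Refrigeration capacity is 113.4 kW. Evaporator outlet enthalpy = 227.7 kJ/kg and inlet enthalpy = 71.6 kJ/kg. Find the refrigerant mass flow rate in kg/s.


dh = 227.7 - 71.6 = 156.1 kJ/kg
m_dot = Q / dh = 113.4 / 156.1 = 0.7265 kg/s

0.7265


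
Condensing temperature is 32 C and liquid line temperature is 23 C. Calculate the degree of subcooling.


Subcooling = T_cond - T_liquid
Subcooling = 32 - 23
Subcooling = 9 K

9


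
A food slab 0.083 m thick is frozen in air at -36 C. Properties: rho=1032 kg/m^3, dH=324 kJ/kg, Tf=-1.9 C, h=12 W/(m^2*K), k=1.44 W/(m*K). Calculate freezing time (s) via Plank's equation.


dT = -1.9 - (-36) = 34.1 K
term1 = a/(2h) = 0.083/(2*12) = 0.003458333333
term2 = a^2/(8k) = 0.083^2/(8*1.44) = 0.0005980034722
t = rho*dH*1000/dT * (term1 + term2)
t = 1032*324*1000/34.1 * (0.003458333333 + 0.0005980034722)
t = 39774 s

39774


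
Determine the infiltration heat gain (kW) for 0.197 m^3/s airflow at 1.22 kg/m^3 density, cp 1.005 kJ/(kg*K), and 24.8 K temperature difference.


Q = V_dot * rho * cp * dT
Q = 0.197 * 1.22 * 1.005 * 24.8
Q = 5.99 kW

5.99


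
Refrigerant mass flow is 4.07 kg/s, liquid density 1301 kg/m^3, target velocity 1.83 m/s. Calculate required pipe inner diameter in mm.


A = m_dot / (rho * v) = 4.07 / (1301 * 1.83) = 0.001709487868 m^2
d = sqrt(4*A/pi) * 1000
d = 46.7 mm

46.7


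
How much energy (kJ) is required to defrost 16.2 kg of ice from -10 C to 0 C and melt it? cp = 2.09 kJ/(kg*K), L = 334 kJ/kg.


Sensible heat = cp * dT = 2.09 * 10 = 20.9 kJ/kg
Total per kg = 20.9 + 334 = 354.9 kJ/kg
Q = m * total = 16.2 * 354.9
Q = 5749.4 kJ

5749.4


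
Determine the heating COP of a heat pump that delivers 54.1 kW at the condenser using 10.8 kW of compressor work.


COP_hp = Q_cond / W
COP_hp = 54.1 / 10.8
COP_hp = 5.009

5.009


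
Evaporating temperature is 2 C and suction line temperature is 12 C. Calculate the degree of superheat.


Superheat = T_suction - T_evap
Superheat = 12 - (2)
Superheat = 10 K

10


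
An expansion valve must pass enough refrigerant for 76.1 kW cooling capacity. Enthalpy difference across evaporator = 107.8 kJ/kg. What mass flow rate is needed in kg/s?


m_dot = Q / dh
m_dot = 76.1 / 107.8
m_dot = 0.7059 kg/s

0.7059


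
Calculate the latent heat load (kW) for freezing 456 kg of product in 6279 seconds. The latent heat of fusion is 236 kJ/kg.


Q_lat = m * h_fg / t
Q_lat = 456 * 236 / 6279
Q_lat = 17.14 kW

17.14


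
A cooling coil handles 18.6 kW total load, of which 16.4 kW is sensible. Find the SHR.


SHR = Q_sensible / Q_total
SHR = 16.4 / 18.6
SHR = 0.882

0.882


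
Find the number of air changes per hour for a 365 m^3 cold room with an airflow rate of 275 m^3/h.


ACH = flow / volume
ACH = 275 / 365
ACH = 0.753

0.753


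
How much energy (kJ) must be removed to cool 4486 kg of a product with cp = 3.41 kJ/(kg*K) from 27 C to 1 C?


dT = 27 - (1) = 26 K
Q = m * cp * dT = 4486 * 3.41 * 26
Q = 397729 kJ

397729


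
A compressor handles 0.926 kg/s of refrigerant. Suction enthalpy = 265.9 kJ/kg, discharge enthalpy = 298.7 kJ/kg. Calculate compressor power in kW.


dh = 298.7 - 265.9 = 32.8 kJ/kg
W = m_dot * dh = 0.926 * 32.8 = 30.37 kW

30.37


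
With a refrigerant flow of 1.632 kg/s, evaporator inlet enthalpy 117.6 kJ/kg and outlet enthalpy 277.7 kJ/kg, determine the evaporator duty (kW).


dh = 277.7 - 117.6 = 160.1 kJ/kg
Q_evap = m_dot * dh = 1.632 * 160.1
Q_evap = 261.28 kW

261.28


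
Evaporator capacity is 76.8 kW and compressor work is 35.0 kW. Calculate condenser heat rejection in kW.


Q_cond = Q_evap + W
Q_cond = 76.8 + 35.0
Q_cond = 111.8 kW

111.8


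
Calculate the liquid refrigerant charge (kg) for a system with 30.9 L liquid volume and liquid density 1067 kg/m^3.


Charge = V * rho / 1000
Charge = 30.9 * 1067 / 1000
Charge = 32.97 kg

32.97


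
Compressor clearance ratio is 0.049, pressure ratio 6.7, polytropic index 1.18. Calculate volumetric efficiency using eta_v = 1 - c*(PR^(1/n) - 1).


PR^(1/n) = 6.7^(1/1.18) = 5.01260395
eta_v = 1 - 0.049 * (5.01260395 - 1)
eta_v = 0.8034

0.8034


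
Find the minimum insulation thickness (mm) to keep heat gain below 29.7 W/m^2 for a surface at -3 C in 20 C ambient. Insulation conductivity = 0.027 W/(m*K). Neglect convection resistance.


dT = 20 - (-3) = 23 K
thickness = k * dT / q_max * 1000
thickness = 0.027 * 23 / 29.7 * 1000
thickness = 20.9 mm

20.9


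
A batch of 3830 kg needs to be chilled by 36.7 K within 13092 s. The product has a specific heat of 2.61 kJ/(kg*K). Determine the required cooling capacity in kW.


Q = m * cp * dT / t
Q = 3830 * 2.61 * 36.7 / 13092
Q = 28.022 kW

28.022


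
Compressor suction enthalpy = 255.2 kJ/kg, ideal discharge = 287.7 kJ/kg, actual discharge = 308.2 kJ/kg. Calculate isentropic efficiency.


dh_ideal = 287.7 - 255.2 = 32.5 kJ/kg
dh_actual = 308.2 - 255.2 = 53.0 kJ/kg
eta_s = dh_ideal / dh_actual = 32.5 / 53.0
eta_s = 0.6132

0.6132


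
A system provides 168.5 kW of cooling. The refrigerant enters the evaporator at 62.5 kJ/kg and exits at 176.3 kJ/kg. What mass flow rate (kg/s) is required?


dh = 176.3 - 62.5 = 113.8 kJ/kg
m_dot = Q / dh = 168.5 / 113.8 = 1.4807 kg/s

1.4807


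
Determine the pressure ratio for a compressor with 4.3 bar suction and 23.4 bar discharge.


PR = P_high / P_low
PR = 23.4 / 4.3
PR = 5.442

5.442


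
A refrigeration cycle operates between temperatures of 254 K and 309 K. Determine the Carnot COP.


dT = 309 - 254 = 55 K
COP_carnot = T_cold / dT = 254 / 55
COP_carnot = 4.618

4.618


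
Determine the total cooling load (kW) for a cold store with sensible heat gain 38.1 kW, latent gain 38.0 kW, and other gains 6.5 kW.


Q_total = Q_s + Q_l + Q_misc
Q_total = 38.1 + 38.0 + 6.5
Q_total = 82.6 kW

82.6


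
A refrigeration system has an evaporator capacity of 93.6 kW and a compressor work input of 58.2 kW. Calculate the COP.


COP = Q_evap / W
COP = 93.6 / 58.2
COP = 1.608

1.608


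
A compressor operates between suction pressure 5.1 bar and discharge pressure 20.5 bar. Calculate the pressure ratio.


PR = P_high / P_low
PR = 20.5 / 5.1
PR = 4.02

4.02


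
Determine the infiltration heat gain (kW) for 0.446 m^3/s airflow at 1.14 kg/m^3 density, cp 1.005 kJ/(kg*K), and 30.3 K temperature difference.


Q = V_dot * rho * cp * dT
Q = 0.446 * 1.14 * 1.005 * 30.3
Q = 15.483 kW

15.483


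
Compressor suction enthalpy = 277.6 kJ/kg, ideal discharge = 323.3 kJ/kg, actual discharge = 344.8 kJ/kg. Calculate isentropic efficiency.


dh_ideal = 323.3 - 277.6 = 45.7 kJ/kg
dh_actual = 344.8 - 277.6 = 67.2 kJ/kg
eta_s = dh_ideal / dh_actual = 45.7 / 67.2
eta_s = 0.6801

0.6801


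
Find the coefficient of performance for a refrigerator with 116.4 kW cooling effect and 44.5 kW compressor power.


COP = Q_evap / W
COP = 116.4 / 44.5
COP = 2.616

2.616


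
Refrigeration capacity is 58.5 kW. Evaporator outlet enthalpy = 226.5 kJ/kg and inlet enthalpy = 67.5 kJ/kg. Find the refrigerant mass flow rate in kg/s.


dh = 226.5 - 67.5 = 159.0 kJ/kg
m_dot = Q / dh = 58.5 / 159.0 = 0.3679 kg/s

0.3679


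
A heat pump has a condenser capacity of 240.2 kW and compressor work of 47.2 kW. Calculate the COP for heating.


COP_hp = Q_cond / W
COP_hp = 240.2 / 47.2
COP_hp = 5.089

5.089


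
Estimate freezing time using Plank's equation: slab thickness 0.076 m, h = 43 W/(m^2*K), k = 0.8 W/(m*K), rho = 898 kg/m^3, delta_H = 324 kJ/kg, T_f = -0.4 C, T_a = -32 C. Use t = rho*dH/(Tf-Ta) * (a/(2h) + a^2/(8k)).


dT = -0.4 - (-32) = 31.6 K
term1 = a/(2h) = 0.076/(2*43) = 0.0008837209302
term2 = a^2/(8k) = 0.076^2/(8*0.8) = 0.0009025
t = rho*dH*1000/dT * (term1 + term2)
t = 898*324*1000/31.6 * (0.0008837209302 + 0.0009025)
t = 16446 s

16446


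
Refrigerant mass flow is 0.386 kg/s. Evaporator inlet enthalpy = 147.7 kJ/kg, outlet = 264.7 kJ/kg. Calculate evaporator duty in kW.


dh = 264.7 - 147.7 = 117.0 kJ/kg
Q_evap = m_dot * dh = 0.386 * 117.0
Q_evap = 45.16 kW

45.16


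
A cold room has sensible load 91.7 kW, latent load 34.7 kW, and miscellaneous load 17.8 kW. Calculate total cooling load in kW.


Q_total = Q_s + Q_l + Q_misc
Q_total = 91.7 + 34.7 + 17.8
Q_total = 144.2 kW

144.2


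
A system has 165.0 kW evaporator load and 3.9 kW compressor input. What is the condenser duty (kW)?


Q_cond = Q_evap + W
Q_cond = 165.0 + 3.9
Q_cond = 168.9 kW

168.9


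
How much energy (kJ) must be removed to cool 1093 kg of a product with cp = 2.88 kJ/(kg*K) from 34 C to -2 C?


dT = 34 - (-2) = 36 K
Q = m * cp * dT = 1093 * 2.88 * 36
Q = 113322 kJ

113322


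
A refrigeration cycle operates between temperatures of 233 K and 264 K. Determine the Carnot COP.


dT = 264 - 233 = 31 K
COP_carnot = T_cold / dT = 233 / 31
COP_carnot = 7.516

7.516


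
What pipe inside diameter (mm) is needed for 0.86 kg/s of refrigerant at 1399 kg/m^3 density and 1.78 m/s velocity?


A = m_dot / (rho * v) = 0.86 / (1399 * 1.78) = 0.0003453510132 m^2
d = sqrt(4*A/pi) * 1000
d = 21.0 mm

21.0


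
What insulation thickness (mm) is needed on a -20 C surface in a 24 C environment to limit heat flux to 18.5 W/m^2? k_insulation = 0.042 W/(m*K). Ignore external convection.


dT = 24 - (-20) = 44 K
thickness = k * dT / q_max * 1000
thickness = 0.042 * 44 / 18.5 * 1000
thickness = 99.9 mm

99.9


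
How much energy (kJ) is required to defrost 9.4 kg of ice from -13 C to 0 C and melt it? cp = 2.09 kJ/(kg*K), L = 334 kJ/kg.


Sensible heat = cp * dT = 2.09 * 13 = 27.17 kJ/kg
Total per kg = 27.17 + 334 = 361.17 kJ/kg
Q = m * total = 9.4 * 361.17
Q = 3395.0 kJ

3395.0


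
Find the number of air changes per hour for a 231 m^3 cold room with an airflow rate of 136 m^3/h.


ACH = flow / volume
ACH = 136 / 231
ACH = 0.589

0.589


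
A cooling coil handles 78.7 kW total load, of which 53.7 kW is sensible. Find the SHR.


SHR = Q_sensible / Q_total
SHR = 53.7 / 78.7
SHR = 0.682

0.682


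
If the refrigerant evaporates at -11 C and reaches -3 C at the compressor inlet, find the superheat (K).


Superheat = T_suction - T_evap
Superheat = -3 - (-11)
Superheat = 8 K

8


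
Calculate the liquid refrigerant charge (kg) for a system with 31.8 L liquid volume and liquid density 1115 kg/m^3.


Charge = V * rho / 1000
Charge = 31.8 * 1115 / 1000
Charge = 35.46 kg

35.46


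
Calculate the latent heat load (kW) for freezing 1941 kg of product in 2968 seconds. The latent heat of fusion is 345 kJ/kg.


Q_lat = m * h_fg / t
Q_lat = 1941 * 345 / 2968
Q_lat = 225.62 kW

225.62


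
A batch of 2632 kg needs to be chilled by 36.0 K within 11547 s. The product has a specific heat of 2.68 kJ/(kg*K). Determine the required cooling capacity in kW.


Q = m * cp * dT / t
Q = 2632 * 2.68 * 36.0 / 11547
Q = 21.991 kW

21.991


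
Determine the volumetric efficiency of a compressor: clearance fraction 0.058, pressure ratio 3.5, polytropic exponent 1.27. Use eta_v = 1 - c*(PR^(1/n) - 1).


PR^(1/n) = 3.5^(1/1.27) = 2.68163728
eta_v = 1 - 0.058 * (2.68163728 - 1)
eta_v = 0.9025

0.9025


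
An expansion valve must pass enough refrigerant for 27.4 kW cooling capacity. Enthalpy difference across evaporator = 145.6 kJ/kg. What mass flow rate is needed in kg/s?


m_dot = Q / dh
m_dot = 27.4 / 145.6
m_dot = 0.1882 kg/s

0.1882


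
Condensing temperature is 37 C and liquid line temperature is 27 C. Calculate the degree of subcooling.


Subcooling = T_cond - T_liquid
Subcooling = 37 - 27
Subcooling = 10 K

10


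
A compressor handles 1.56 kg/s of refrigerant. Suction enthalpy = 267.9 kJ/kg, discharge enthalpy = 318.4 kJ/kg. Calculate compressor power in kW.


dh = 318.4 - 267.9 = 50.5 kJ/kg
W = m_dot * dh = 1.56 * 50.5 = 78.78 kW

78.78


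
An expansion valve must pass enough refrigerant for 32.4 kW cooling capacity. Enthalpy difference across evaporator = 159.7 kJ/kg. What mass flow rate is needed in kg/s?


m_dot = Q / dh
m_dot = 32.4 / 159.7
m_dot = 0.2029 kg/s

0.2029


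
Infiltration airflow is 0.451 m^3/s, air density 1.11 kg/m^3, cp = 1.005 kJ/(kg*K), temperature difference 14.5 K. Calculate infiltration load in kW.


Q = V_dot * rho * cp * dT
Q = 0.451 * 1.11 * 1.005 * 14.5
Q = 7.295 kW

7.295


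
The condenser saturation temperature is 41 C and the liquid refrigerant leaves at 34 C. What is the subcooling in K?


Subcooling = T_cond - T_liquid
Subcooling = 41 - 34
Subcooling = 7 K

7


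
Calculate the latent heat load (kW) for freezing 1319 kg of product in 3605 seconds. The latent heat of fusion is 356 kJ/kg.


Q_lat = m * h_fg / t
Q_lat = 1319 * 356 / 3605
Q_lat = 130.25 kW

130.25


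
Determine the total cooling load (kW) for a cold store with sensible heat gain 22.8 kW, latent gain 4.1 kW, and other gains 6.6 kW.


Q_total = Q_s + Q_l + Q_misc
Q_total = 22.8 + 4.1 + 6.6
Q_total = 33.5 kW

33.5


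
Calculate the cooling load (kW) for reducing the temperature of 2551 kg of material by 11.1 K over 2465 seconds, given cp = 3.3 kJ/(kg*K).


Q = m * cp * dT / t
Q = 2551 * 3.3 * 11.1 / 2465
Q = 37.908 kW

37.908


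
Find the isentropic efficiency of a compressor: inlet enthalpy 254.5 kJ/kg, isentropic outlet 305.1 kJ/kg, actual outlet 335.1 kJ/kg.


dh_ideal = 305.1 - 254.5 = 50.6 kJ/kg
dh_actual = 335.1 - 254.5 = 80.6 kJ/kg
eta_s = dh_ideal / dh_actual = 50.6 / 80.6
eta_s = 0.6278

0.6278


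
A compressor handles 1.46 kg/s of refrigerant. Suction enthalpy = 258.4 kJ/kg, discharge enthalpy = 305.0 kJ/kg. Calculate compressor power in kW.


dh = 305.0 - 258.4 = 46.6 kJ/kg
W = m_dot * dh = 1.46 * 46.6 = 68.04 kW

68.04


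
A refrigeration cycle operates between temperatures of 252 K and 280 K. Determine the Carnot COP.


dT = 280 - 252 = 28 K
COP_carnot = T_cold / dT = 252 / 28
COP_carnot = 9.0

9.0


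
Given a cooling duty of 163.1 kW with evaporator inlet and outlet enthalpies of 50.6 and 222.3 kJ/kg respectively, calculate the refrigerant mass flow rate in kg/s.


dh = 222.3 - 50.6 = 171.7 kJ/kg
m_dot = Q / dh = 163.1 / 171.7 = 0.9499 kg/s

0.9499


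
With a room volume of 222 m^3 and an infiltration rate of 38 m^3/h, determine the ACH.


ACH = flow / volume
ACH = 38 / 222
ACH = 0.171

0.171


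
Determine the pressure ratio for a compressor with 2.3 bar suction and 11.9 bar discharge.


PR = P_high / P_low
PR = 11.9 / 2.3
PR = 5.174

5.174


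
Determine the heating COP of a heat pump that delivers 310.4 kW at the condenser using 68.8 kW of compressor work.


COP_hp = Q_cond / W
COP_hp = 310.4 / 68.8
COP_hp = 4.512

4.512


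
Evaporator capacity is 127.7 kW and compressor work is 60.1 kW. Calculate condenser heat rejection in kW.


Q_cond = Q_evap + W
Q_cond = 127.7 + 60.1
Q_cond = 187.8 kW

187.8


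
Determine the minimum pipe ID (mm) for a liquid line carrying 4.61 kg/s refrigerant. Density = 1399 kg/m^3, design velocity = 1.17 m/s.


A = m_dot / (rho * v) = 4.61 / (1399 * 1.17) = 0.002816419543 m^2
d = sqrt(4*A/pi) * 1000
d = 59.9 mm

59.9


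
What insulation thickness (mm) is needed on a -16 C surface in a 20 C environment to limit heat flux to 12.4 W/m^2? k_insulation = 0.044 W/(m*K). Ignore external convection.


dT = 20 - (-16) = 36 K
thickness = k * dT / q_max * 1000
thickness = 0.044 * 36 / 12.4 * 1000
thickness = 127.7 mm

127.7


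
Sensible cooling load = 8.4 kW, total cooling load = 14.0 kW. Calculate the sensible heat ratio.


SHR = Q_sensible / Q_total
SHR = 8.4 / 14.0
SHR = 0.6

0.6


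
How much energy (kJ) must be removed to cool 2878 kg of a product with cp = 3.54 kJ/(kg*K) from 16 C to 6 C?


dT = 16 - (6) = 10 K
Q = m * cp * dT = 2878 * 3.54 * 10
Q = 101881 kJ

101881


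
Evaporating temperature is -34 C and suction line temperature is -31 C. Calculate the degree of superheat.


Superheat = T_suction - T_evap
Superheat = -31 - (-34)
Superheat = 3 K

3


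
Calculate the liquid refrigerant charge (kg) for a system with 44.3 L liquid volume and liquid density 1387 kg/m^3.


Charge = V * rho / 1000
Charge = 44.3 * 1387 / 1000
Charge = 61.44 kg

61.44


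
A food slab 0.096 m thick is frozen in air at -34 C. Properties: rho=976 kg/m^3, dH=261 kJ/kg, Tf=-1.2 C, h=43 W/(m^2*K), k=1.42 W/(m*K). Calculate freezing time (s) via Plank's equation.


dT = -1.2 - (-34) = 32.8 K
term1 = a/(2h) = 0.096/(2*43) = 0.00111627907
term2 = a^2/(8k) = 0.096^2/(8*1.42) = 0.0008112676056
t = rho*dH*1000/dT * (term1 + term2)
t = 976*261*1000/32.8 * (0.00111627907 + 0.0008112676056)
t = 14970 s

14970


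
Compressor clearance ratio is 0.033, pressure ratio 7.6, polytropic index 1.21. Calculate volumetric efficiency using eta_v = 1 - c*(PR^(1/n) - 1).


PR^(1/n) = 7.6^(1/1.21) = 5.3449681
eta_v = 1 - 0.033 * (5.3449681 - 1)
eta_v = 0.8566

0.8566


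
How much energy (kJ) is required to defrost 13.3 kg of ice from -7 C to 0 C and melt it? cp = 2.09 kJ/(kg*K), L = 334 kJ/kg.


Sensible heat = cp * dT = 2.09 * 7 = 14.63 kJ/kg
Total per kg = 14.63 + 334 = 348.63 kJ/kg
Q = m * total = 13.3 * 348.63
Q = 4636.8 kJ

4636.8


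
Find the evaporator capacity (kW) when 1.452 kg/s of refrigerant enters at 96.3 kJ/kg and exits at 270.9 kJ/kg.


dh = 270.9 - 96.3 = 174.6 kJ/kg
Q_evap = m_dot * dh = 1.452 * 174.6
Q_evap = 253.52 kW

253.52


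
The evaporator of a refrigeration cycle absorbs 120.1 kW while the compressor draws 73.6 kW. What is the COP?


COP = Q_evap / W
COP = 120.1 / 73.6
COP = 1.632

1.632


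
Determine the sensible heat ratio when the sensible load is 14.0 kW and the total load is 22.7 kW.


SHR = Q_sensible / Q_total
SHR = 14.0 / 22.7
SHR = 0.617

0.617


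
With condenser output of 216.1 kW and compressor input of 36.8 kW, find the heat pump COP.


COP_hp = Q_cond / W
COP_hp = 216.1 / 36.8
COP_hp = 5.872

5.872


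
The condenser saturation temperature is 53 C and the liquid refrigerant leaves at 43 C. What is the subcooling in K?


Subcooling = T_cond - T_liquid
Subcooling = 53 - 43
Subcooling = 10 K

10


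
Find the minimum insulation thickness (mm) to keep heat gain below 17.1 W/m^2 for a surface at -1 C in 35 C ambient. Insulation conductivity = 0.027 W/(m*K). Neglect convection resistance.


dT = 35 - (-1) = 36 K
thickness = k * dT / q_max * 1000
thickness = 0.027 * 36 / 17.1 * 1000
thickness = 56.8 mm

56.8


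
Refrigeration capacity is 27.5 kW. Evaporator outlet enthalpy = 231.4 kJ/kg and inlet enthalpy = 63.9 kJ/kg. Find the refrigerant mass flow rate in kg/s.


dh = 231.4 - 63.9 = 167.5 kJ/kg
m_dot = Q / dh = 27.5 / 167.5 = 0.1642 kg/s

0.1642


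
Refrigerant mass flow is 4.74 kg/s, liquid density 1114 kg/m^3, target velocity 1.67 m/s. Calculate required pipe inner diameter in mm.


A = m_dot / (rho * v) = 4.74 / (1114 * 1.67) = 0.002547866565 m^2
d = sqrt(4*A/pi) * 1000
d = 57.0 mm

57.0


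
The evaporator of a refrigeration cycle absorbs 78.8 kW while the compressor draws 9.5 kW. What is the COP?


COP = Q_evap / W
COP = 78.8 / 9.5
COP = 8.295

8.295


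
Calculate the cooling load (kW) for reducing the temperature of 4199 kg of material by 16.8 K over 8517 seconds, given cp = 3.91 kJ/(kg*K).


Q = m * cp * dT / t
Q = 4199 * 3.91 * 16.8 / 8517
Q = 32.385 kW

32.385


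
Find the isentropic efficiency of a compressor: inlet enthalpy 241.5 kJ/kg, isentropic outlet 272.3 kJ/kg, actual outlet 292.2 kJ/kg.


dh_ideal = 272.3 - 241.5 = 30.8 kJ/kg
dh_actual = 292.2 - 241.5 = 50.7 kJ/kg
eta_s = dh_ideal / dh_actual = 30.8 / 50.7
eta_s = 0.6075

0.6075


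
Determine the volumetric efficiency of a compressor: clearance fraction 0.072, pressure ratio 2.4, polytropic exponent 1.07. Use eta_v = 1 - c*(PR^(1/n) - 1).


PR^(1/n) = 2.4^(1/1.07) = 2.26640547
eta_v = 1 - 0.072 * (2.26640547 - 1)
eta_v = 0.9088

0.9088


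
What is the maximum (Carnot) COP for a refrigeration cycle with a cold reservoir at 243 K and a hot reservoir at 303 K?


dT = 303 - 243 = 60 K
COP_carnot = T_cold / dT = 243 / 60
COP_carnot = 4.05

4.05


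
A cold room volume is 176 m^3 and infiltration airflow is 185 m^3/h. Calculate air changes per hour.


ACH = flow / volume
ACH = 185 / 176
ACH = 1.051

1.051


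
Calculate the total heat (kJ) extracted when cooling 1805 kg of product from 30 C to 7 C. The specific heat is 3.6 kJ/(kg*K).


dT = 30 - (7) = 23 K
Q = m * cp * dT = 1805 * 3.6 * 23
Q = 149454 kJ

149454


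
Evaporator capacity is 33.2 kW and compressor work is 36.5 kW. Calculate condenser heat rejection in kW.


Q_cond = Q_evap + W
Q_cond = 33.2 + 36.5
Q_cond = 69.7 kW

69.7


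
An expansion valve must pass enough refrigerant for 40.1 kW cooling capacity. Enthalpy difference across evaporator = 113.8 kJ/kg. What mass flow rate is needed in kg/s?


m_dot = Q / dh
m_dot = 40.1 / 113.8
m_dot = 0.3524 kg/s

0.3524


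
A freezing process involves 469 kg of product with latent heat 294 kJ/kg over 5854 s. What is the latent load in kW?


Q_lat = m * h_fg / t
Q_lat = 469 * 294 / 5854
Q_lat = 23.55 kW

23.55


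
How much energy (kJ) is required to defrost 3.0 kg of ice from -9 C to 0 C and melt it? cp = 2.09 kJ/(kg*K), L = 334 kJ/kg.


Sensible heat = cp * dT = 2.09 * 9 = 18.81 kJ/kg
Total per kg = 18.81 + 334 = 352.81 kJ/kg
Q = m * total = 3.0 * 352.81
Q = 1058.4 kJ

1058.4


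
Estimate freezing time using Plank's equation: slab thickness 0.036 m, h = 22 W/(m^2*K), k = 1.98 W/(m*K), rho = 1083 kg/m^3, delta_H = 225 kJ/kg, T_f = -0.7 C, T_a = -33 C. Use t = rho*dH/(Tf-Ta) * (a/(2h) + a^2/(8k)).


dT = -0.7 - (-33) = 32.3 K
term1 = a/(2h) = 0.036/(2*22) = 0.0008181818182
term2 = a^2/(8k) = 0.036^2/(8*1.98) = 0.00008181818182
t = rho*dH*1000/dT * (term1 + term2)
t = 1083*225*1000/32.3 * (0.0008181818182 + 0.00008181818182)
t = 6790 s

6790


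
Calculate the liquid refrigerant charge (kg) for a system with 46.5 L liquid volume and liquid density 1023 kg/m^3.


Charge = V * rho / 1000
Charge = 46.5 * 1023 / 1000
Charge = 47.57 kg

47.57


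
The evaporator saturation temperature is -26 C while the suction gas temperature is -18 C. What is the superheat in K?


Superheat = T_suction - T_evap
Superheat = -18 - (-26)
Superheat = 8 K

8


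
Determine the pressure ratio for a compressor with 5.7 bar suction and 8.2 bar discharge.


PR = P_high / P_low
PR = 8.2 / 5.7
PR = 1.439

1.439


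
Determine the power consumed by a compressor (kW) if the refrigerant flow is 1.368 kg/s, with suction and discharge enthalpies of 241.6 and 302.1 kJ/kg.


dh = 302.1 - 241.6 = 60.5 kJ/kg
W = m_dot * dh = 1.368 * 60.5 = 82.76 kW

82.76


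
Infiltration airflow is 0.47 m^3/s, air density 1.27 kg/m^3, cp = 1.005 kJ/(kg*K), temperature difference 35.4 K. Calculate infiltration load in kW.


Q = V_dot * rho * cp * dT
Q = 0.47 * 1.27 * 1.005 * 35.4
Q = 21.236 kW

21.236


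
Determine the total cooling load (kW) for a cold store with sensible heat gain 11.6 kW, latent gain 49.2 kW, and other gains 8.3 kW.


Q_total = Q_s + Q_l + Q_misc
Q_total = 11.6 + 49.2 + 8.3
Q_total = 69.1 kW

69.1


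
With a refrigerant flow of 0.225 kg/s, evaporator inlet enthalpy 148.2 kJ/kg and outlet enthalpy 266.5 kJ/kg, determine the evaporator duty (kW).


dh = 266.5 - 148.2 = 118.3 kJ/kg
Q_evap = m_dot * dh = 0.225 * 118.3
Q_evap = 26.62 kW

26.62


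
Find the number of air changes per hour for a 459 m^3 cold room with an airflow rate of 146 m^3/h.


ACH = flow / volume
ACH = 146 / 459
ACH = 0.318

0.318


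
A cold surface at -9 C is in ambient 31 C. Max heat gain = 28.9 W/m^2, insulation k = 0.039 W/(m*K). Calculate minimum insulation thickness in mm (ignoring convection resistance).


dT = 31 - (-9) = 40 K
thickness = k * dT / q_max * 1000
thickness = 0.039 * 40 / 28.9 * 1000
thickness = 54.0 mm

54.0


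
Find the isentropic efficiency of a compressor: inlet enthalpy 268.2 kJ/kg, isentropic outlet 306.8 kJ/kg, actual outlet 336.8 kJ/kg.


dh_ideal = 306.8 - 268.2 = 38.6 kJ/kg
dh_actual = 336.8 - 268.2 = 68.6 kJ/kg
eta_s = dh_ideal / dh_actual = 38.6 / 68.6
eta_s = 0.5627

0.5627


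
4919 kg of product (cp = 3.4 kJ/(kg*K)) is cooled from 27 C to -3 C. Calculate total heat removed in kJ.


dT = 27 - (-3) = 30 K
Q = m * cp * dT = 4919 * 3.4 * 30
Q = 501738 kJ

501738


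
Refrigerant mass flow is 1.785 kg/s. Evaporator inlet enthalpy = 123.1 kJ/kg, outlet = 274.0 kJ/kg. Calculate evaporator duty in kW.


dh = 274.0 - 123.1 = 150.9 kJ/kg
Q_evap = m_dot * dh = 1.785 * 150.9
Q_evap = 269.36 kW

269.36


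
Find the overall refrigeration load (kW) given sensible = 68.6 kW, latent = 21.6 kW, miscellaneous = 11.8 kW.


Q_total = Q_s + Q_l + Q_misc
Q_total = 68.6 + 21.6 + 11.8
Q_total = 102.0 kW

102.0


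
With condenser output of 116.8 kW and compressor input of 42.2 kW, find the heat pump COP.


COP_hp = Q_cond / W
COP_hp = 116.8 / 42.2
COP_hp = 2.768

2.768


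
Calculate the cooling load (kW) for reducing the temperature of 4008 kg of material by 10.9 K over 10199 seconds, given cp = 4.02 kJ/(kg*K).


Q = m * cp * dT / t
Q = 4008 * 4.02 * 10.9 / 10199
Q = 17.22 kW

17.22


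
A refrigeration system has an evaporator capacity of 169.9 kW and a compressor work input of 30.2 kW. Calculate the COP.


COP = Q_evap / W
COP = 169.9 / 30.2
COP = 5.626

5.626


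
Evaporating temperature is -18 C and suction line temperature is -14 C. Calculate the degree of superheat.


Superheat = T_suction - T_evap
Superheat = -14 - (-18)
Superheat = 4 K

4


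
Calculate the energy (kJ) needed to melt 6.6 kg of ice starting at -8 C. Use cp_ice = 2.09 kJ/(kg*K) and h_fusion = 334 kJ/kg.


Sensible heat = cp * dT = 2.09 * 8 = 16.72 kJ/kg
Total per kg = 16.72 + 334 = 350.72 kJ/kg
Q = m * total = 6.6 * 350.72
Q = 2314.8 kJ

2314.8


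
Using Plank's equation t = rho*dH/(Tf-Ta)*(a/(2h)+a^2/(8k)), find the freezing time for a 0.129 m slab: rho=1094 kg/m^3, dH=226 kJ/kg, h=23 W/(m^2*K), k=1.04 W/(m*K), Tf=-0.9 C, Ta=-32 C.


dT = -0.9 - (-32) = 31.1 K
term1 = a/(2h) = 0.129/(2*23) = 0.002804347826
term2 = a^2/(8k) = 0.129^2/(8*1.04) = 0.002000120192
t = rho*dH*1000/dT * (term1 + term2)
t = 1094*226*1000/31.1 * (0.002804347826 + 0.002000120192)
t = 38195 s

38195


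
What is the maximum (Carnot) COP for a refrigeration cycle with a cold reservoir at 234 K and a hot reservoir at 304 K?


dT = 304 - 234 = 70 K
COP_carnot = T_cold / dT = 234 / 70
COP_carnot = 3.343

3.343


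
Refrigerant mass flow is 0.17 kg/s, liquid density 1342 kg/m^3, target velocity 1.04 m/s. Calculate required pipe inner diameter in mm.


A = m_dot / (rho * v) = 0.17 / (1342 * 1.04) = 0.0001218044251 m^2
d = sqrt(4*A/pi) * 1000
d = 12.5 mm

12.5


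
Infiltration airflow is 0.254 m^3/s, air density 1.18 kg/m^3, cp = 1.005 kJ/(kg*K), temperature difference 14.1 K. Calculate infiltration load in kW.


Q = V_dot * rho * cp * dT
Q = 0.254 * 1.18 * 1.005 * 14.1
Q = 4.247 kW

4.247


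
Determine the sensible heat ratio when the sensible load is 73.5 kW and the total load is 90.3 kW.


SHR = Q_sensible / Q_total
SHR = 73.5 / 90.3
SHR = 0.814

0.814


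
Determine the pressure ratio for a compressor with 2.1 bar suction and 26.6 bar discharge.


PR = P_high / P_low
PR = 26.6 / 2.1
PR = 12.667

12.667


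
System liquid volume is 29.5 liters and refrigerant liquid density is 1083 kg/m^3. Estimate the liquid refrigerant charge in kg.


Charge = V * rho / 1000
Charge = 29.5 * 1083 / 1000
Charge = 31.95 kg

31.95


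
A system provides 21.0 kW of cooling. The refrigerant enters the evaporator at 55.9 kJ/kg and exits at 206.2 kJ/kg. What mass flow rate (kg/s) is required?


dh = 206.2 - 55.9 = 150.3 kJ/kg
m_dot = Q / dh = 21.0 / 150.3 = 0.1397 kg/s

0.1397


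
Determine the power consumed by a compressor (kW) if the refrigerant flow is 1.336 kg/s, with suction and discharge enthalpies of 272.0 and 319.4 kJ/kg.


dh = 319.4 - 272.0 = 47.4 kJ/kg
W = m_dot * dh = 1.336 * 47.4 = 63.33 kW

63.33


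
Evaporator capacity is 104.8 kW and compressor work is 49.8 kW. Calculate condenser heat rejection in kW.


Q_cond = Q_evap + W
Q_cond = 104.8 + 49.8
Q_cond = 154.6 kW

154.6


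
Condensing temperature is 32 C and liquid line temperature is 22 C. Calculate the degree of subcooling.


Subcooling = T_cond - T_liquid
Subcooling = 32 - 22
Subcooling = 10 K

10


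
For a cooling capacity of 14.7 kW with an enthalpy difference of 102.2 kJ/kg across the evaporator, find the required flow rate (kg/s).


m_dot = Q / dh
m_dot = 14.7 / 102.2
m_dot = 0.1438 kg/s

0.1438


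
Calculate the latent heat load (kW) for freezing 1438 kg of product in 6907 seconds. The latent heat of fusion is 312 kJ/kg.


Q_lat = m * h_fg / t
Q_lat = 1438 * 312 / 6907
Q_lat = 64.96 kW

64.96


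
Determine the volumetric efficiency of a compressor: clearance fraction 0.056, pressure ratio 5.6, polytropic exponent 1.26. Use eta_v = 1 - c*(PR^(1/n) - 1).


PR^(1/n) = 5.6^(1/1.26) = 3.92464177
eta_v = 1 - 0.056 * (3.92464177 - 1)
eta_v = 0.8362

0.8362


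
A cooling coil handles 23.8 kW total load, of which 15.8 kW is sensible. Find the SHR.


SHR = Q_sensible / Q_total
SHR = 15.8 / 23.8
SHR = 0.664

0.664


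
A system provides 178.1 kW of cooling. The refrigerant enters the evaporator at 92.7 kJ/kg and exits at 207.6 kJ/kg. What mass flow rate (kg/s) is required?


dh = 207.6 - 92.7 = 114.9 kJ/kg
m_dot = Q / dh = 178.1 / 114.9 = 1.55 kg/s

1.55


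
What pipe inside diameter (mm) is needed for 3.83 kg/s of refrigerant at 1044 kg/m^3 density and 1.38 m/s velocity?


A = m_dot / (rho * v) = 3.83 / (1044 * 1.38) = 0.002658393026 m^2
d = sqrt(4*A/pi) * 1000
d = 58.2 mm

58.2


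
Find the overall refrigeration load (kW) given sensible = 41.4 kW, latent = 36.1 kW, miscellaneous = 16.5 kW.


Q_total = Q_s + Q_l + Q_misc
Q_total = 41.4 + 36.1 + 16.5
Q_total = 94.0 kW

94.0


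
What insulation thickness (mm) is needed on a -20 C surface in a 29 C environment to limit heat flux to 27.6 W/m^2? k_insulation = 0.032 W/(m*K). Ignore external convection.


dT = 29 - (-20) = 49 K
thickness = k * dT / q_max * 1000
thickness = 0.032 * 49 / 27.6 * 1000
thickness = 56.8 mm

56.8


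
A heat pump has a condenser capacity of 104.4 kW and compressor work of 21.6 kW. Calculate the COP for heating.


COP_hp = Q_cond / W
COP_hp = 104.4 / 21.6
COP_hp = 4.833

4.833


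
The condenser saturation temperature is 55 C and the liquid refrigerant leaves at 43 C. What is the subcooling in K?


Subcooling = T_cond - T_liquid
Subcooling = 55 - 43
Subcooling = 12 K

12


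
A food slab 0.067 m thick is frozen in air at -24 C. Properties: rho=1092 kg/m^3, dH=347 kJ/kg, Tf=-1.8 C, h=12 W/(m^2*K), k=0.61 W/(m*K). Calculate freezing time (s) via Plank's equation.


dT = -1.8 - (-24) = 22.2 K
term1 = a/(2h) = 0.067/(2*12) = 0.002791666667
term2 = a^2/(8k) = 0.067^2/(8*0.61) = 0.0009198770492
t = rho*dH*1000/dT * (term1 + term2)
t = 1092*347*1000/22.2 * (0.002791666667 + 0.0009198770492)
t = 63351 s

63351


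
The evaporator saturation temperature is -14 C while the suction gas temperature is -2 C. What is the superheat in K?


Superheat = T_suction - T_evap
Superheat = -2 - (-14)
Superheat = 12 K

12


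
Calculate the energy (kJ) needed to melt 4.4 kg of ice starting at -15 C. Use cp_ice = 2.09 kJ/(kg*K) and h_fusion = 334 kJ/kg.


Sensible heat = cp * dT = 2.09 * 15 = 31.35 kJ/kg
Total per kg = 31.35 + 334 = 365.35 kJ/kg
Q = m * total = 4.4 * 365.35
Q = 1607.5 kJ

1607.5


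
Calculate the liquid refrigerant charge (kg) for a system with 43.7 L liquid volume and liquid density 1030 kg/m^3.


Charge = V * rho / 1000
Charge = 43.7 * 1030 / 1000
Charge = 45.01 kg

45.01


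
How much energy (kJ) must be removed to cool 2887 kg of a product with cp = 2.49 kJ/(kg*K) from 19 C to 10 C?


dT = 19 - (10) = 9 K
Q = m * cp * dT = 2887 * 2.49 * 9
Q = 64698 kJ

64698


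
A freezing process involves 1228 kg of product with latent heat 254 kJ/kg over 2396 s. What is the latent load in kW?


Q_lat = m * h_fg / t
Q_lat = 1228 * 254 / 2396
Q_lat = 130.18 kW

130.18


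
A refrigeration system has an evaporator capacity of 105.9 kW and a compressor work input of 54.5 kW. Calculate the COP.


COP = Q_evap / W
COP = 105.9 / 54.5
COP = 1.943

1.943


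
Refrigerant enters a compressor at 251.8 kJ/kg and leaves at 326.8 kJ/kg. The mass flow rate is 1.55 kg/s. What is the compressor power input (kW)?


dh = 326.8 - 251.8 = 75.0 kJ/kg
W = m_dot * dh = 1.55 * 75.0 = 116.25 kW

116.25


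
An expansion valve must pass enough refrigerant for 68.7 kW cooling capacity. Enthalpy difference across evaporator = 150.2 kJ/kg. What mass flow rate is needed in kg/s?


m_dot = Q / dh
m_dot = 68.7 / 150.2
m_dot = 0.4574 kg/s

0.4574


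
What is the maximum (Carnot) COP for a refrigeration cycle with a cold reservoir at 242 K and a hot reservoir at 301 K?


dT = 301 - 242 = 59 K
COP_carnot = T_cold / dT = 242 / 59
COP_carnot = 4.102

4.102


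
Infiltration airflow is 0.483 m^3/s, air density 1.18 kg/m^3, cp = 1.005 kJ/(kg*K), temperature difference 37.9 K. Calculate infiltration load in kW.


Q = V_dot * rho * cp * dT
Q = 0.483 * 1.18 * 1.005 * 37.9
Q = 21.709 kW

21.709


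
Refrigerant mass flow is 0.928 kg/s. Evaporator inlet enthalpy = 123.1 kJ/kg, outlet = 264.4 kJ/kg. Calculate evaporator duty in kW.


dh = 264.4 - 123.1 = 141.3 kJ/kg
Q_evap = m_dot * dh = 0.928 * 141.3
Q_evap = 131.13 kW

131.13


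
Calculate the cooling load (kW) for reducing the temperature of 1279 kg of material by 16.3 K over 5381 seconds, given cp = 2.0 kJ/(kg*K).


Q = m * cp * dT / t
Q = 1279 * 2.0 * 16.3 / 5381
Q = 7.749 kW

7.749


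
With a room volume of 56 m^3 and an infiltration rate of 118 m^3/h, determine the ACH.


ACH = flow / volume
ACH = 118 / 56
ACH = 2.107

2.107


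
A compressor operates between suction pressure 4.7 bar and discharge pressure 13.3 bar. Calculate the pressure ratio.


PR = P_high / P_low
PR = 13.3 / 4.7
PR = 2.83

2.83


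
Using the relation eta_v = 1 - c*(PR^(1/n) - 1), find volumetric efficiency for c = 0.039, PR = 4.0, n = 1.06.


PR^(1/n) = 4.0^(1/1.06) = 3.69812106
eta_v = 1 - 0.039 * (3.69812106 - 1)
eta_v = 0.8948

0.8948


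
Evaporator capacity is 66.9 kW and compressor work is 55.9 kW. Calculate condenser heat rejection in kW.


Q_cond = Q_evap + W
Q_cond = 66.9 + 55.9
Q_cond = 122.8 kW

122.8


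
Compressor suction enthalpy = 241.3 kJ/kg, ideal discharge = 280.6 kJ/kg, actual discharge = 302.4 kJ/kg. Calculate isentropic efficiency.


dh_ideal = 280.6 - 241.3 = 39.3 kJ/kg
dh_actual = 302.4 - 241.3 = 61.1 kJ/kg
eta_s = dh_ideal / dh_actual = 39.3 / 61.1
eta_s = 0.6432

0.6432


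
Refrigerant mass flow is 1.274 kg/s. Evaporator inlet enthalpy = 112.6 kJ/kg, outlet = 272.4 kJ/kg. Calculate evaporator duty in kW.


dh = 272.4 - 112.6 = 159.8 kJ/kg
Q_evap = m_dot * dh = 1.274 * 159.8
Q_evap = 203.59 kW

203.59


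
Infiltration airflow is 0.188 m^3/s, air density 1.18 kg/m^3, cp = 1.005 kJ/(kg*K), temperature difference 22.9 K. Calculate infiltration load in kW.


Q = V_dot * rho * cp * dT
Q = 0.188 * 1.18 * 1.005 * 22.9
Q = 5.106 kW

5.106


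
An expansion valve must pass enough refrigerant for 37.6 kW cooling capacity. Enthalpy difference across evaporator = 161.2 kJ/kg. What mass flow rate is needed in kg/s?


m_dot = Q / dh
m_dot = 37.6 / 161.2
m_dot = 0.2333 kg/s

0.2333


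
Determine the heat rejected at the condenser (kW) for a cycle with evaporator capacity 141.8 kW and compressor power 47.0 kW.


Q_cond = Q_evap + W
Q_cond = 141.8 + 47.0
Q_cond = 188.8 kW

188.8


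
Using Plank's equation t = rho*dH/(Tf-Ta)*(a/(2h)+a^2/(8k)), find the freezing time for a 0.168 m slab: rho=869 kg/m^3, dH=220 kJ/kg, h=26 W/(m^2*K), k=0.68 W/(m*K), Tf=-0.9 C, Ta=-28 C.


dT = -0.9 - (-28) = 27.1 K
term1 = a/(2h) = 0.168/(2*26) = 0.003230769231
term2 = a^2/(8k) = 0.168^2/(8*0.68) = 0.005188235294
t = rho*dH*1000/dT * (term1 + term2)
t = 869*220*1000/27.1 * (0.003230769231 + 0.005188235294)
t = 59393 s

59393


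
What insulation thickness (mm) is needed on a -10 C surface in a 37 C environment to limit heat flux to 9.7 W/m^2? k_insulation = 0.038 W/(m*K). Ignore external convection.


dT = 37 - (-10) = 47 K
thickness = k * dT / q_max * 1000
thickness = 0.038 * 47 / 9.7 * 1000
thickness = 184.1 mm

184.1
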